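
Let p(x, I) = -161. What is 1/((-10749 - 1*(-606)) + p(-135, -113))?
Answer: -1/10304 ≈ -9.7050e-5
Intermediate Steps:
1/((-10749 - 1*(-606)) + p(-135, -113)) = 1/((-10749 - 1*(-606)) - 161) = 1/((-10749 + 606) - 161) = 1/(-10143 - 161) = 1/(-10304) = -1/10304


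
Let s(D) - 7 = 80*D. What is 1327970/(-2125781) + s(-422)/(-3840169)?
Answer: -718268248691/1166194042427 ≈ -0.61591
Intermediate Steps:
s(D) = 7 + 80*D
1327970/(-2125781) + s(-422)/(-3840169) = 1327970/(-2125781) + (7 + 80*(-422))/(-3840169) = 1327970*(-1/2125781) + (7 - 33760)*(-1/3840169) = -189710/303683 - 33753*(-1/3840169) = -189710/303683 + 33753/3840169 = -718268248691/1166194042427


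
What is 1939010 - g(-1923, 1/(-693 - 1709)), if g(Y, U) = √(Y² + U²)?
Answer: 1939010 - √21335585950117/2402 ≈ 1.9371e+6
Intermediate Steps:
g(Y, U) = √(U² + Y²)
1939010 - g(-1923, 1/(-693 - 1709)) = 1939010 - √((1/(-693 - 1709))² + (-1923)²) = 1939010 - √((1/(-2402))² + 3697929) = 1939010 - √((-1/2402)² + 3697929) = 1939010 - √(1/5769604 + 3697929) = 1939010 - √(21335585950117/5769604) = 1939010 - √21335585950117/2402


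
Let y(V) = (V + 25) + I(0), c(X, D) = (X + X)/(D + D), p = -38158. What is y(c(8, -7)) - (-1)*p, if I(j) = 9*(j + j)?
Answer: -266939/7 ≈ -38134.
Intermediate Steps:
I(j) = 18*j (I(j) = 9*(2*j) = 18*j)
c(X, D) = X/D (c(X, D) = (2*X)/((2*D)) = (2*X)*(1/(2*D)) = X/D)
y(V) = 25 + V (y(V) = (V + 25) + 18*0 = (25 + V) + 0 = 25 + V)
y(c(8, -7)) - (-1)*p = (25 + 8/(-7)) - (-1)*(-38158) = (25 + 8*(-⅐)) - 1*38158 = (25 - 8/7) - 38158 = 167/7 - 38158 = -266939/7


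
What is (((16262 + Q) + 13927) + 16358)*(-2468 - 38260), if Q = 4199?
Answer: -2066783088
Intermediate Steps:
(((16262 + Q) + 13927) + 16358)*(-2468 - 38260) = (((16262 + 4199) + 13927) + 16358)*(-2468 - 38260) = ((20461 + 13927) + 16358)*(-40728) = (34388 + 16358)*(-40728) = 50746*(-40728) = -2066783088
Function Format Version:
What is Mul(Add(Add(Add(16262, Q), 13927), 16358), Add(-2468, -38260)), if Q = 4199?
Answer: -2066783088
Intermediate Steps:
Mul(Add(Add(Add(16262, Q), 13927), 16358), Add(-2468, -38260)) = Mul(Add(Add(Add(16262, 4199), 13927), 16358), Add(-2468, -38260)) = Mul(Add(Add(20461, 13927), 16358), -40728) = Mul(Add(34388, 16358), -40728) = Mul(50746, -40728) = -2066783088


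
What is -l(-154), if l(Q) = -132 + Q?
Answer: 286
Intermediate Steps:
-l(-154) = -(-132 - 154) = -1*(-286) = 286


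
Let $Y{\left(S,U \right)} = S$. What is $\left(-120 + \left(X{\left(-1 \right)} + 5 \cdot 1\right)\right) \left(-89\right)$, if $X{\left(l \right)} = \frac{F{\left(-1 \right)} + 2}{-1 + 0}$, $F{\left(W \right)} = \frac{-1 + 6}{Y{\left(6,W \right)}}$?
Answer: $\frac{62923}{6} \approx 10487.0$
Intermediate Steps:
$F{\left(W \right)} = \frac{5}{6}$ ($F{\left(W \right)} = \frac{-1 + 6}{6} = 5 \cdot \frac{1}{6} = \frac{5}{6}$)
$X{\left(l \right)} = - \frac{17}{6}$ ($X{\left(l \right)} = \frac{\frac{5}{6} + 2}{-1 + 0} = \frac{17}{6 \left(-1\right)} = \frac{17}{6} \left(-1\right) = - \frac{17}{6}$)
$\left(-120 + \left(X{\left(-1 \right)} + 5 \cdot 1\right)\right) \left(-89\right) = \left(-120 + \left(- \frac{17}{6} + 5 \cdot 1\right)\right) \left(-89\right) = \left(-120 + \left(- \frac{17}{6} + 5\right)\right) \left(-89\right) = \left(-120 + \frac{13}{6}\right) \left(-89\right) = \left(- \frac{707}{6}\right) \left(-89\right) = \frac{62923}{6}$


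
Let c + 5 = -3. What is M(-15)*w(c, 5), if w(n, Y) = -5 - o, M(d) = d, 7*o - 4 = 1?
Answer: 600/7 ≈ 85.714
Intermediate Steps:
c = -8 (c = -5 - 3 = -8)
o = 5/7 (o = 4/7 + (1/7)*1 = 4/7 + 1/7 = 5/7 ≈ 0.71429)
w(n, Y) = -40/7 (w(n, Y) = -5 - 1*5/7 = -5 - 5/7 = -40/7)
M(-15)*w(c, 5) = -15*(-40/7) = 600/7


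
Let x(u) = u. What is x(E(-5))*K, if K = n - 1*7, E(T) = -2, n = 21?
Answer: -28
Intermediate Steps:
K = 14 (K = 21 - 1*7 = 21 - 7 = 14)
x(E(-5))*K = -2*14 = -28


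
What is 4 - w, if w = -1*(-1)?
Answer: 3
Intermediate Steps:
w = 1
4 - w = 4 - 1*1 = 4 - 1 = 3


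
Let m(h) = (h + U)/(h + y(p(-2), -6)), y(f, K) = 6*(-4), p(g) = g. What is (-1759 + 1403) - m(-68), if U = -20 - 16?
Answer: -8214/23 ≈ -357.13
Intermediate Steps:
y(f, K) = -24
U = -36
m(h) = (-36 + h)/(-24 + h) (m(h) = (h - 36)/(h - 24) = (-36 + h)/(-24 + h))
(-1759 + 1403) - m(-68) = (-1759 + 1403) - (-36 - 68)/(-24 - 68) = -356 - (-104)/(-92) = -356 - (-1)*(-104)/92 = -356 - 1*26/23 = -356 - 26/23 = -8214/23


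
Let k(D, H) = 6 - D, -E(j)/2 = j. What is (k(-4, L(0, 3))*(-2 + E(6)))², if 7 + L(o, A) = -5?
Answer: 19600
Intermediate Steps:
E(j) = -2*j
L(o, A) = -12 (L(o, A) = -7 - 5 = -12)
(k(-4, L(0, 3))*(-2 + E(6)))² = ((6 - 1*(-4))*(-2 - 2*6))² = ((6 + 4)*(-2 - 12))² = (10*(-14))² = (-140)² = 19600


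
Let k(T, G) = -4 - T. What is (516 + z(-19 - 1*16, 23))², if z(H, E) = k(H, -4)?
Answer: 299209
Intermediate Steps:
z(H, E) = -4 - H
(516 + z(-19 - 1*16, 23))² = (516 + (-4 - (-19 - 1*16)))² = (516 + (-4 - (-19 - 16)))² = (516 + (-4 - 1*(-35)))² = (516 + (-4 + 35))² = (516 + 31)² = 547² = 299209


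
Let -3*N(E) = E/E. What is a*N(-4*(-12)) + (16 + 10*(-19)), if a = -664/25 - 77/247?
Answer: -1019139/6175 ≈ -165.04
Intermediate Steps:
a = -165933/6175 (a = -664*1/25 - 77*1/247 = -664/25 - 77/247 = -165933/6175 ≈ -26.872)
N(E) = -⅓ (N(E) = -E/(3*E) = -⅓*1 = -⅓)
a*N(-4*(-12)) + (16 + 10*(-19)) = -165933/6175*(-⅓) + (16 + 10*(-19)) = 55311/6175 + (16 - 190) = 55311/6175 - 174 = -1019139/6175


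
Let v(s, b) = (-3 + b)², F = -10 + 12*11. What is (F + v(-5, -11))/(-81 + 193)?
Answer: 159/56 ≈ 2.8393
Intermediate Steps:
F = 122 (F = -10 + 132 = 122)
(F + v(-5, -11))/(-81 + 193) = (122 + (-3 - 11)²)/(-81 + 193) = (122 + (-14)²)/112 = (122 + 196)*(1/112) = 318*(1/112) = 159/56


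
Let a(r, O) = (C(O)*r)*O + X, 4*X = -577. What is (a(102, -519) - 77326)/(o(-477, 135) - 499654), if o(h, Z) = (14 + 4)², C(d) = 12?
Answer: 570181/399464 ≈ 1.4274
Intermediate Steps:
X = -577/4 (X = (¼)*(-577) = -577/4 ≈ -144.25)
o(h, Z) = 324 (o(h, Z) = 18² = 324)
a(r, O) = -577/4 + 12*O*r (a(r, O) = (12*r)*O - 577/4 = 12*O*r - 577/4 = -577/4 + 12*O*r)
(a(102, -519) - 77326)/(o(-477, 135) - 499654) = ((-577/4 + 12*(-519)*102) - 77326)/(324 - 499654) = ((-577/4 - 635256) - 77326)/(-499330) = (-2541601/4 - 77326)*(-1/499330) = -2850905/4*(-1/499330) = 570181/399464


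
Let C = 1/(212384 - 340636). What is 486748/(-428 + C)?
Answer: -62426404496/54891857 ≈ -1137.3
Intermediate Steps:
C = -1/128252 (C = 1/(-128252) = -1/128252 ≈ -7.7971e-6)
486748/(-428 + C) = 486748/(-428 - 1/128252) = 486748/(-54891857/128252) = 486748*(-128252/54891857) = -62426404496/54891857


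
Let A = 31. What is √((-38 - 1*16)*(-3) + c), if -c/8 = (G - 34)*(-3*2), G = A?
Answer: 3*√2 ≈ 4.2426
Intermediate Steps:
G = 31
c = -144 (c = -8*(31 - 34)*(-3*2) = -(-24)*(-6) = -8*18 = -144)
√((-38 - 1*16)*(-3) + c) = √((-38 - 1*16)*(-3) - 144) = √((-38 - 16)*(-3) - 144) = √(-54*(-3) - 144) = √(162 - 144) = √18 = 3*√2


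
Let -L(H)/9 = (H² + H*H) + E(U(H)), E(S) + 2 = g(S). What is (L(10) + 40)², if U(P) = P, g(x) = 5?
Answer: 3193369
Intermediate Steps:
E(S) = 3 (E(S) = -2 + 5 = 3)
L(H) = -27 - 18*H² (L(H) = -9*((H² + H*H) + 3) = -9*((H² + H²) + 3) = -9*(2*H² + 3) = -9*(3 + 2*H²) = -27 - 18*H²)
(L(10) + 40)² = ((-27 - 18*10²) + 40)² = ((-27 - 18*100) + 40)² = ((-27 - 1800) + 40)² = (-1827 + 40)² = (-1787)² = 3193369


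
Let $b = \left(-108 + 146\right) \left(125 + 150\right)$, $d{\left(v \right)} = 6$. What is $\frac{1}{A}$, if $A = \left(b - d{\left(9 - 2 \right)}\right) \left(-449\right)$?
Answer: $- \frac{1}{4689356} \approx -2.1325 \cdot 10^{-7}$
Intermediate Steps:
$b = 10450$ ($b = 38 \cdot 275 = 10450$)
$A = -4689356$ ($A = \left(10450 - 6\right) \left(-449\right) = 10444 \left(-449\right) = -4689356$)
$\frac{1}{A} = \frac{1}{-4689356} = - \frac{1}{4689356}$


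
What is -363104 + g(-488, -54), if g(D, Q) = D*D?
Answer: -124960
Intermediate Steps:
g(D, Q) = D²
-363104 + g(-488, -54) = -363104 + (-488)² = -363104 + 238144 = -124960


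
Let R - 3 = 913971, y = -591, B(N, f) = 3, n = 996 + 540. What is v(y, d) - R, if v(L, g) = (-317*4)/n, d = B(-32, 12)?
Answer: -350966333/384 ≈ -9.1398e+5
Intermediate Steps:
n = 1536
d = 3
R = 913974 (R = 3 + 913971 = 913974)
v(L, g) = -317/384 (v(L, g) = -317*4/1536 = -1268*1/1536 = -317/384)
v(y, d) - R = -317/384 - 1*913974 = -317/384 - 913974 = -350966333/384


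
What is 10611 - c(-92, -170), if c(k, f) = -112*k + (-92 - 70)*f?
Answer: -27233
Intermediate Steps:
c(k, f) = -162*f - 112*k (c(k, f) = -112*k - 162*f = -162*f - 112*k)
10611 - c(-92, -170) = 10611 - (-162*(-170) - 112*(-92)) = 10611 - (27540 + 10304) = 10611 - 1*37844 = 10611 - 37844 = -27233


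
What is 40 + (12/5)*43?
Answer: 716/5 ≈ 143.20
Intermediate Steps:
40 + (12/5)*43 = 40 + 516/5 = 716/5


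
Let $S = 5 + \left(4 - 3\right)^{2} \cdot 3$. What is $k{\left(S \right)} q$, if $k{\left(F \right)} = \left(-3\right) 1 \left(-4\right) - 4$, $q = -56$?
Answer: $-448$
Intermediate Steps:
$S = 8$ ($S = 5 + 1^{2} \cdot 3 = 5 + 1 \cdot 3 = 5 + 3 = 8$)
$k{\left(F \right)} = 8$ ($k{\left(F \right)} = \left(-3\right) \left(-4\right) - 4 = 12 - 4 = 8$)
$k{\left(S \right)} q = 8 \left(-56\right) = -448$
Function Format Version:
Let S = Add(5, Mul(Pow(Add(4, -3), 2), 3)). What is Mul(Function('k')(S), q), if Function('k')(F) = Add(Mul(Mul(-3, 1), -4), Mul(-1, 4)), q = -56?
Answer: -448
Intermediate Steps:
S = 8 (S = Add(5, Mul(Pow(1, 2), 3)) = Add(5, Mul(1, 3)) = Add(5, 3) = 8)
Function('k')(F) = 8 (Function('k')(F) = Add(Mul(-3, -4), -4) = Add(12, -4) = 8)
Mul(Function('k')(S), q) = Mul(8, -56) = -448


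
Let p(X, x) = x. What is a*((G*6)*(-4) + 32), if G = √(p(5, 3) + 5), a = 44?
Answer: 1408 - 2112*√2 ≈ -1578.8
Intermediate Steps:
G = 2*√2 (G = √(3 + 5) = √8 = 2*√2 ≈ 2.8284)
a*((G*6)*(-4) + 32) = 44*(((2*√2)*6)*(-4) + 32) = 44*((12*√2)*(-4) + 32) = 44*(-48*√2 + 32) = 44*(32 - 48*√2) = 1408 - 2112*√2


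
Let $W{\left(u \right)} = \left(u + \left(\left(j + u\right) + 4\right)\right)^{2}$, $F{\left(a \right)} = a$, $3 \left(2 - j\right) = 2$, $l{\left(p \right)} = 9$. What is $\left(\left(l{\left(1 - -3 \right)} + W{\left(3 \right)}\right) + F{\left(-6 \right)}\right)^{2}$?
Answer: $\frac{1399489}{81} \approx 17278.0$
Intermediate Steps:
$j = \frac{4}{3}$ ($j = 2 - \frac{2}{3} = \frac{4}{3} \approx 1.3333$)
$W{\left(u \right)} = \left(\frac{16}{3} + 2 u\right)^{2}$ ($W{\left(u \right)} = \left(u + \left(\left(\frac{4}{3} + u\right) + 4\right)\right)^{2} = \left(u + \left(\frac{16}{3} + u\right)\right)^{2} = \left(\frac{16}{3} + 2 u\right)^{2}$)
$\left(\left(l{\left(1 - -3 \right)} + W{\left(3 \right)}\right) + F{\left(-6 \right)}\right)^{2} = \left(\left(9 + \frac{4 \left(8 + 3 \cdot 3\right)^{2}}{9}\right) - 6\right)^{2} = \left(\left(9 + \frac{4 \left(8 + 9\right)^{2}}{9}\right) - 6\right)^{2} = \left(\left(9 + \frac{4 \cdot 17^{2}}{9}\right) - 6\right)^{2} = \left(\left(9 + \frac{4}{9} \cdot 289\right) - 6\right)^{2} = \left(\left(9 + \frac{1156}{9}\right) - 6\right)^{2} = \left(\frac{1237}{9} - 6\right)^{2} = \left(\frac{1183}{9}\right)^{2} = \frac{1399489}{81}$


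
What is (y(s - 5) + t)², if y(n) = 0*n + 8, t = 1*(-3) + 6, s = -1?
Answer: 121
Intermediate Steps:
t = 3 (t = -3 + 6 = 3)
y(n) = 8 (y(n) = 0 + 8 = 8)
(y(s - 5) + t)² = (8 + 3)² = 11² = 121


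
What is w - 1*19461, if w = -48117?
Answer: -67578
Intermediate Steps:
w - 1*19461 = -48117 - 1*19461 = -48117 - 19461 = -67578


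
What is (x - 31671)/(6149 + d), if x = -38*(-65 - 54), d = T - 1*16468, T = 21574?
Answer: -27149/11255 ≈ -2.4122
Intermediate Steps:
d = 5106 (d = 21574 - 1*16468 = 21574 - 16468 = 5106)
x = 4522 (x = -38*(-119) = 4522)
(x - 31671)/(6149 + d) = (4522 - 31671)/(6149 + 5106) = -27149/11255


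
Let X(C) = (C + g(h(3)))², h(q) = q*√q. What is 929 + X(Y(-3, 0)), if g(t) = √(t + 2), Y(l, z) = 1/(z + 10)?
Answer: 929 + (1 + 10*√(2 + 3*√3))²/100 ≈ 936.74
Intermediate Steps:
Y(l, z) = 1/(10 + z)
h(q) = q^(3/2)
g(t) = √(2 + t)
X(C) = (C + √(2 + 3*√3))² (X(C) = (C + √(2 + 3^(3/2)))² = (C + √(2 + 3*√3))²)
929 + X(Y(-3, 0)) = 929 + (1/(10 + 0) + √(2 + 3*√3))² = 929 + (1/10 + √(2 + 3*√3))² = 929 + (⅒ + √(2 + 3*√3))²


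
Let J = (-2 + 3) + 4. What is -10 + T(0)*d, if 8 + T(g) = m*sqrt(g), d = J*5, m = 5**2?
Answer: -210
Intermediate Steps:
m = 25
J = 5 (J = 1 + 4 = 5)
d = 25 (d = 5*5 = 25)
T(g) = -8 + 25*sqrt(g)
-10 + T(0)*d = -10 + (-8 + 25*sqrt(0))*25 = -10 + (-8 + 25*0)*25 = -10 + (-8 + 0)*25 = -10 - 8*25 = -10 - 200 = -210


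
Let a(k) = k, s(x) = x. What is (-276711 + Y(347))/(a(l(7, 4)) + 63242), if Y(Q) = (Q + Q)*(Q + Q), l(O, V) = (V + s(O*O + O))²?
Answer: 204925/66842 ≈ 3.0658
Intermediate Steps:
l(O, V) = (O + V + O²)² (l(O, V) = (V + (O*O + O))² = (V + (O² + O))² = (V + (O + O²))² = (O + V + O²)²)
Y(Q) = 4*Q² (Y(Q) = (2*Q)*(2*Q) = 4*Q²)
(-276711 + Y(347))/(a(l(7, 4)) + 63242) = (-276711 + 4*347²)/((4 + 7*(1 + 7))² + 63242) = (-276711 + 4*120409)/((4 + 7*8)² + 63242) = (-276711 + 481636)/((4 + 56)² + 63242) = 204925/(60² + 63242) = 204925/(3600 + 63242) = 204925/66842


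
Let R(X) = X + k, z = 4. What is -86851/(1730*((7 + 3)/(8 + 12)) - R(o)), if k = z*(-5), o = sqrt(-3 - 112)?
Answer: -15372627/156668 - 86851*I*sqrt(115)/783340 ≈ -98.122 - 1.189*I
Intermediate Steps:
o = I*sqrt(115) (o = sqrt(-115) = I*sqrt(115) ≈ 10.724*I)
k = -20 (k = 4*(-5) = -20)
R(X) = -20 + X (R(X) = X - 20 = -20 + X)
-86851/(1730*((7 + 3)/(8 + 12)) - R(o)) = -86851/(1730*((7 + 3)/(8 + 12)) - (-20 + I*sqrt(115))) = -86851/(1730*(10/20) + (20 - I*sqrt(115))) = -86851/(1730*(10*(1/20)) + (20 - I*sqrt(115))) = -86851/(1730*(1/2) + (20 - I*sqrt(115))) = -86851/(865 + (20 - I*sqrt(115))) = -86851/(885 - I*sqrt(115))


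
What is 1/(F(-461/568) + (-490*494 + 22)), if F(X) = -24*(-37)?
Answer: -1/241150 ≈ -4.1468e-6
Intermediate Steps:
F(X) = 888
1/(F(-461/568) + (-490*494 + 22)) = 1/(888 + (-490*494 + 22)) = 1/(888 + (-242060 + 22)) = 1/(888 - 242038) = 1/(-241150) = -1/241150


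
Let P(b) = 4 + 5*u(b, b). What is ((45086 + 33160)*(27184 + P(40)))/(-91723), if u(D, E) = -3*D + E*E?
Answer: -2706372648/91723 ≈ -29506.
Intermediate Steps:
u(D, E) = E² - 3*D (u(D, E) = -3*D + E² = E² - 3*D)
P(b) = 4 - 15*b + 5*b² (P(b) = 4 + 5*(b² - 3*b) = 4 + (-15*b + 5*b²) = 4 - 15*b + 5*b²)
((45086 + 33160)*(27184 + P(40)))/(-91723) = ((45086 + 33160)*(27184 + (4 - 15*40 + 5*40²)))/(-91723) = (78246*(27184 + (4 - 600 + 5*1600)))*(-1/91723) = (78246*(27184 + (4 - 600 + 8000)))*(-1/91723) = (78246*(27184 + 7404))*(-1/91723) = (78246*34588)*(-1/91723) = 2706372648*(-1/91723) = -2706372648/91723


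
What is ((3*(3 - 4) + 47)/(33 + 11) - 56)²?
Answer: 3025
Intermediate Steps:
((3*(3 - 4) + 47)/(33 + 11) - 56)² = ((3*(-1) + 47)/44 - 56)² = ((-3 + 47)*(1/44) - 56)² = (44*(1/44) - 56)² = (1 - 56)² = (-55)² = 3025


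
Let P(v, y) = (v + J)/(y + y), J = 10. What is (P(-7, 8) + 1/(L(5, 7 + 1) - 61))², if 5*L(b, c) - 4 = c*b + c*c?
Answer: 261121/9935104 ≈ 0.026283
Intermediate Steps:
L(b, c) = ⅘ + c²/5 + b*c/5 (L(b, c) = ⅘ + (c*b + c*c)/5 = ⅘ + (b*c + c²)/5 = ⅘ + (c² + b*c)/5 = ⅘ + (c²/5 + b*c/5) = ⅘ + c²/5 + b*c/5)
P(v, y) = (10 + v)/(2*y) (P(v, y) = (v + 10)/(y + y) = (10 + v)/((2*y)) = (10 + v)*(1/(2*y)) = (10 + v)/(2*y))
(P(-7, 8) + 1/(L(5, 7 + 1) - 61))² = ((½)*(10 - 7)/8 + 1/((⅘ + (7 + 1)²/5 + (⅕)*5*(7 + 1)) - 61))² = ((½)*(⅛)*3 + 1/((⅘ + (⅕)*8² + (⅕)*5*8) - 61))² = (3/16 + 1/((⅘ + (⅕)*64 + 8) - 61))² = (3/16 + 1/((⅘ + 64/5 + 8) - 61))² = (3/16 + 1/(108/5 - 61))² = (3/16 + 1/(-197/5))² = (3/16 - 5/197)² = (511/3152)² = 261121/9935104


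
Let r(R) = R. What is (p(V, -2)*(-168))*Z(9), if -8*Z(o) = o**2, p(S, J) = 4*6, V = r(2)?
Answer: 40824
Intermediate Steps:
V = 2
p(S, J) = 24
Z(o) = -o**2/8
(p(V, -2)*(-168))*Z(9) = (24*(-168))*(-1/8*9**2) = -(-504)*81 = -4032*(-81/8) = 40824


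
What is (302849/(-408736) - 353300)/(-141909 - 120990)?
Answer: 144406731649/107456285664 ≈ 1.3439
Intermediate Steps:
(302849/(-408736) - 353300)/(-141909 - 120990) = (302849*(-1/408736) - 353300)/(-262899) = (-302849/408736 - 353300)*(-1/262899) = -144406731649/408736*(-1/262899) = 144406731649/107456285664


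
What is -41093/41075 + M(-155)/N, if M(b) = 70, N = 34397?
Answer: -26615107/26657675 ≈ -0.99840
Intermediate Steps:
-41093/41075 + M(-155)/N = -41093/41075 + 70/34397 = -26615107/26657675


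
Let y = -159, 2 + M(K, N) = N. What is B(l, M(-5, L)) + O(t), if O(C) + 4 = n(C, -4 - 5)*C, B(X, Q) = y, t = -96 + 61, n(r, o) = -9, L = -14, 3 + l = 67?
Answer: 152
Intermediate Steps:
l = 64 (l = -3 + 67 = 64)
M(K, N) = -2 + N
t = -35
B(X, Q) = -159
O(C) = -4 - 9*C
B(l, M(-5, L)) + O(t) = -159 + (-4 - 9*(-35)) = -159 + (-4 + 315) = -159 + 311 = 152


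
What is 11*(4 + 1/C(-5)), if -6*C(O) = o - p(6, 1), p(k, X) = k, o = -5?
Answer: 50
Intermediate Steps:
C(O) = 11/6 (C(O) = -(-5 - 1*6)/6 = -(-5 - 6)/6 = -⅙*(-11) = 11/6)
11*(4 + 1/C(-5)) = 11*(4 + 1/(11/6)) = 11*(4 + 6/11) = 11*(50/11) = 50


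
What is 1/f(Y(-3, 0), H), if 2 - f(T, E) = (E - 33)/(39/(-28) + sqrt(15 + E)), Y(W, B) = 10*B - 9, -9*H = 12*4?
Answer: -242889/4321682 + 22540*sqrt(87)/2160841 ≈ 0.041093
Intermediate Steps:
H = -16/3 (H = -4*4/3 = -1/9*48 = -16/3 ≈ -5.3333)
Y(W, B) = -9 + 10*B
f(T, E) = 2 - (-33 + E)/(-39/28 + sqrt(15 + E)) (f(T, E) = 2 - (E - 33)/(39/(-28) + sqrt(15 + E)) = 2 - (-33 + E)/(39*(-1/28) + sqrt(15 + E)) = 2 - (-33 + E)/(-39/28 + sqrt(15 + E)))
1/f(Y(-3, 0), H) = 1/(2*(423 - 14*(-16/3) + 28*sqrt(15 - 16/3))/(-39 + 28*sqrt(15 - 16/3))) = 1/(2*(423 + 224/3 + 28*sqrt(29/3))/(-39 + 28*sqrt(29/3))) = 1/(2*(423 + 224/3 + 28*(sqrt(87)/3))/(-39 + 28*(sqrt(87)/3))) = 1/(2*(423 + 224/3 + 28*sqrt(87)/3)/(-39 + 28*sqrt(87)/3)) = 1/(2*(1493/3 + 28*sqrt(87)/3)/(-39 + 28*sqrt(87)/3)) = (-39 + 28*sqrt(87)/3)/(2*(1493/3 + 28*sqrt(87)/3))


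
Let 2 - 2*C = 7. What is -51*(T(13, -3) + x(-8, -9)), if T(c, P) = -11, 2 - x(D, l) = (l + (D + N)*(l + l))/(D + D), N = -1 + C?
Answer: -1377/8 ≈ -172.13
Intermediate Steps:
C = -5/2 (C = 1 - 1/2*7 = 1 - 7/2 = -5/2 ≈ -2.5000)
N = -7/2 (N = -1 - 5/2 = -7/2 ≈ -3.5000)
x(D, l) = 2 - (l + 2*l*(-7/2 + D))/(2*D) (x(D, l) = 2 - (l + (D - 7/2)*(l + l))/(D + D) = 2 - (l + (-7/2 + D)*(2*l))/(2*D) = 2 - (l + 2*l*(-7/2 + D))*1/(2*D) = 2 - (l + 2*l*(-7/2 + D))/(2*D))
-51*(T(13, -3) + x(-8, -9)) = -51*(-11 + (2 - 1*(-9) + 3*(-9)/(-8))) = -51*(-11 + (2 + 9 + 3*(-9)*(-1/8))) = -51*(-11 + (2 + 9 + 27/8)) = -51*(-11 + 115/8) = -51*27/8 = -1377/8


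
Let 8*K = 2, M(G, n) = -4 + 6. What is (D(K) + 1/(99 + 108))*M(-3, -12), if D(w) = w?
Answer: 211/414 ≈ 0.50966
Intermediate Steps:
M(G, n) = 2
K = ¼ (K = (⅛)*2 = ¼ ≈ 0.25000)
(D(K) + 1/(99 + 108))*M(-3, -12) = (¼ + 1/(99 + 108))*2 = (¼ + 1/207)*2 = (211/828)*2 = 211/414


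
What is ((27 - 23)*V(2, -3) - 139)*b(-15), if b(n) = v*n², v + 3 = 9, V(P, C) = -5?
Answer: -214650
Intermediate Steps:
v = 6 (v = -3 + 9 = 6)
b(n) = 6*n²
((27 - 23)*V(2, -3) - 139)*b(-15) = ((27 - 23)*(-5) - 139)*(6*(-15)²) = (4*(-5) - 139)*(6*225) = (-20 - 139)*1350 = -159*1350 = -214650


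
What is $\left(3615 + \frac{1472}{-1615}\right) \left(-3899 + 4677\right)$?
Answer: $\frac{4540993834}{1615} \approx 2.8118 \cdot 10^{6}$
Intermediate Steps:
$\left(3615 + \frac{1472}{-1615}\right) \left(-3899 + 4677\right) = \left(3615 + 1472 \left(- \frac{1}{1615}\right)\right) 778 = \left(3615 - \frac{1472}{1615}\right) 778 = \frac{5836753}{1615} \cdot 778 = \frac{4540993834}{1615}$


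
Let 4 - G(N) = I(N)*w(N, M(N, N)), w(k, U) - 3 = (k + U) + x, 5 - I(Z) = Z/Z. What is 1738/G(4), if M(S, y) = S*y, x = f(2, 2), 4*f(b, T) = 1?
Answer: -1738/89 ≈ -19.528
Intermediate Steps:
f(b, T) = ¼ (f(b, T) = (¼)*1 = ¼)
I(Z) = 4 (I(Z) = 5 - Z/Z = 5 - 1*1 = 5 - 1 = 4)
x = ¼ ≈ 0.25000
w(k, U) = 13/4 + U + k (w(k, U) = 3 + ((k + U) + ¼) = 3 + ((U + k) + ¼) = 3 + (¼ + U + k) = 13/4 + U + k)
G(N) = -9 - 4*N - 4*N² (G(N) = 4 - 4*(13/4 + N*N + N) = 4 - 4*(13/4 + N² + N) = 4 - 4*(13/4 + N + N²) = 4 - (13 + 4*N + 4*N²) = 4 + (-13 - 4*N - 4*N²) = -9 - 4*N - 4*N²)
1738/G(4) = 1738/(-9 - 4*4 - 4*4²) = 1738/(-9 - 16 - 4*16) = 1738/(-9 - 16 - 64) = 1738/(-89) = 1738*(-1/89) = -1738/89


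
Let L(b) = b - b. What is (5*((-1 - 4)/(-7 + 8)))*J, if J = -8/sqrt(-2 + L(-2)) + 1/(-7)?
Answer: 25/7 - 100*I*sqrt(2) ≈ 3.5714 - 141.42*I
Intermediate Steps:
L(b) = 0
J = -1/7 + 4*I*sqrt(2) (J = -8/sqrt(-2 + 0) + 1/(-7) = -8*(-I*sqrt(2)/2) + 1*(-1/7) = -8*(-I*sqrt(2)/2) - 1/7 = -(-4)*I*sqrt(2) - 1/7 = 4*I*sqrt(2) - 1/7 = -1/7 + 4*I*sqrt(2) ≈ -0.14286 + 5.6569*I)
(5*((-1 - 4)/(-7 + 8)))*J = (5*((-1 - 4)/(-7 + 8)))*(-1/7 + 4*I*sqrt(2)) = (5*(-5/1))*(-1/7 + 4*I*sqrt(2)) = (5*(-5*1))*(-1/7 + 4*I*sqrt(2)) = (5*(-5))*(-1/7 + 4*I*sqrt(2)) = -25*(-1/7 + 4*I*sqrt(2)) = 25/7 - 100*I*sqrt(2)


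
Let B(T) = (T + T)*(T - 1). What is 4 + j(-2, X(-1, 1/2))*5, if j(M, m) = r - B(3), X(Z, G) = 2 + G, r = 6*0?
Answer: -56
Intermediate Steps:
r = 0
B(T) = 2*T*(-1 + T) (B(T) = (2*T)*(-1 + T) = 2*T*(-1 + T))
j(M, m) = -12 (j(M, m) = 0 - 2*3*(-1 + 3) = 0 - 2*3*2 = 0 - 1*12 = 0 - 12 = -12)
4 + j(-2, X(-1, 1/2))*5 = 4 - 12*5 = 4 - 60 = -56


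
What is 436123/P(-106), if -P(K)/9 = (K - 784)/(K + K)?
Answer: -46229038/4005 ≈ -11543.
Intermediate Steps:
P(K) = -9*(-784 + K)/(2*K) (P(K) = -9*(K - 784)/(K + K) = -9*(-784 + K)/(2*K))
436123/P(-106) = 436123/(-9/2 + 3528/(-106)) = 436123/(-9/2 + 3528*(-1/106)) = 436123/(-9/2 - 1764/53) = 436123/(-4005/106) = 436123*(-106/4005) = -46229038/4005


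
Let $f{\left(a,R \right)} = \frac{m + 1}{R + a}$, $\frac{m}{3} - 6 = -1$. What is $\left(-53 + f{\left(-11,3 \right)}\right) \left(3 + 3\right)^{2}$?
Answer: $-1980$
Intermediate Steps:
$m = 15$ ($m = 18 + 3 \left(-1\right) = 18 - 3 = 15$)
$f{\left(a,R \right)} = \frac{16}{R + a}$ ($f{\left(a,R \right)} = \frac{15 + 1}{R + a} = \frac{16}{R + a}$)
$\left(-53 + f{\left(-11,3 \right)}\right) \left(3 + 3\right)^{2} = \left(-53 + \frac{16}{3 - 11}\right) \left(3 + 3\right)^{2} = \left(-53 + \frac{16}{-8}\right) 6^{2} = \left(-53 + 16 \left(- \frac{1}{8}\right)\right) 36 = \left(-53 - 2\right) 36 = \left(-55\right) 36 = -1980$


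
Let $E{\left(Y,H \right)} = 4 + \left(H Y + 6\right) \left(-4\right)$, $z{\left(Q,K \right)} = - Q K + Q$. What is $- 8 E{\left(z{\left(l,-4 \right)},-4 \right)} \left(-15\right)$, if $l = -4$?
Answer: $-40800$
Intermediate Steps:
$z{\left(Q,K \right)} = Q - K Q$ ($z{\left(Q,K \right)} = - K Q + Q = Q - K Q$)
$E{\left(Y,H \right)} = -20 - 4 H Y$ ($E{\left(Y,H \right)} = 4 + \left(6 + H Y\right) \left(-4\right) = 4 - \left(24 + 4 H Y\right) = -20 - 4 H Y$)
$- 8 E{\left(z{\left(l,-4 \right)},-4 \right)} \left(-15\right) = - 8 \left(-20 - - 16 \left(- 4 \left(1 - -4\right)\right)\right) \left(-15\right) = - 8 \left(-20 - - 16 \left(- 4 \left(1 + 4\right)\right)\right) \left(-15\right) = - 8 \left(-20 - - 16 \left(\left(-4\right) 5\right)\right) \left(-15\right) = - 8 \left(-20 - \left(-16\right) \left(-20\right)\right) \left(-15\right) = - 8 \left(-20 - 320\right) \left(-15\right) = \left(-8\right) \left(-340\right) \left(-15\right) = 2720 \left(-15\right) = -40800$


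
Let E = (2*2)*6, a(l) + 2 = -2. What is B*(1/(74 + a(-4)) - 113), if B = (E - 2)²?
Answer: -1913978/35 ≈ -54685.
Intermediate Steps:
a(l) = -4 (a(l) = -2 - 2 = -4)
E = 24 (E = 4*6 = 24)
B = 484 (B = (24 - 2)² = 22² = 484)
B*(1/(74 + a(-4)) - 113) = 484*(1/(74 - 4) - 113) = 484*(1/70 - 113) = 484*(-7909/70) = -1913978/35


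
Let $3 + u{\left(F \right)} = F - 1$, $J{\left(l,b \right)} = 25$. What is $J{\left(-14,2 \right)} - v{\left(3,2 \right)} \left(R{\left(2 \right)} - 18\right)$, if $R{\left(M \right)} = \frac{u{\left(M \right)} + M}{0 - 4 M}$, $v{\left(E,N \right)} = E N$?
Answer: $133$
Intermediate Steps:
$u{\left(F \right)} = -4 + F$ ($u{\left(F \right)} = -3 + \left(F - 1\right) = -3 + \left(-1 + F\right) = -4 + F$)
$R{\left(M \right)} = - \frac{-4 + 2 M}{4 M}$ ($R{\left(M \right)} = \frac{\left(-4 + M\right) + M}{0 - 4 M} = \frac{-4 + 2 M}{\left(-4\right) M} = \left(-4 + 2 M\right) \left(- \frac{1}{4 M}\right) = - \frac{-4 + 2 M}{4 M}$)
$J{\left(-14,2 \right)} - v{\left(3,2 \right)} \left(R{\left(2 \right)} - 18\right) = 25 - 3 \cdot 2 \left(\frac{2 - 2}{2 \cdot 2} - 18\right) = 25 - 6 \left(\frac{1}{2} \cdot \frac{1}{2} \left(2 - 2\right) - 18\right) = 25 - 6 \left(\frac{1}{2} \cdot \frac{1}{2} \cdot 0 - 18\right) = 25 - 6 \left(0 - 18\right) = 25 - 6 \left(-18\right) = 25 - -108 = 25 + 108 = 133$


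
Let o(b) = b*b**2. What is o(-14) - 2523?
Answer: -5267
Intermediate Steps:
o(b) = b**3
o(-14) - 2523 = (-14)**3 - 2523 = -2744 - 2523 = -5267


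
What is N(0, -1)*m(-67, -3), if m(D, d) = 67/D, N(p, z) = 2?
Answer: -2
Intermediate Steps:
N(0, -1)*m(-67, -3) = 2*(67/(-67)) = 2*(67*(-1/67)) = 2*(-1) = -2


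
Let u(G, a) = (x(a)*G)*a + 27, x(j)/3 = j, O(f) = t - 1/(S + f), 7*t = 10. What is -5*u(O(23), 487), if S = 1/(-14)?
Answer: -3690450755/749 ≈ -4.9272e+6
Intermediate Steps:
t = 10/7 (t = (1/7)*10 = 10/7 ≈ 1.4286)
S = -1/14 ≈ -0.071429
O(f) = 10/7 - 1/(-1/14 + f)
x(j) = 3*j
u(G, a) = 27 + 3*G*a**2 (u(G, a) = ((3*a)*G)*a + 27 = (3*G*a)*a + 27 = 3*G*a**2 + 27 = 27 + 3*G*a**2)
-5*u(O(23), 487) = -5*(27 + 3*(4*(-27 + 35*23)/(7*(-1 + 14*23)))*487**2) = -5*(27 + 3*(4*(-27 + 805)/(7*(-1 + 322)))*237169) = -5*(27 + 3*((4/7)*778/321)*237169) = -5*(27 + 3*((4/7)*(1/321)*778)*237169) = -5*(27 + 3*(3112/2247)*237169) = -5*(27 + 738069928/749) = -5*738090151/749 = -3690450755/749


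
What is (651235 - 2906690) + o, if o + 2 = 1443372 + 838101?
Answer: 26016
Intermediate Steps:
o = 2281471 (o = -2 + (1443372 + 838101) = -2 + 2281473 = 2281471)
(651235 - 2906690) + o = (651235 - 2906690) + 2281471 = -2255455 + 2281471 = 26016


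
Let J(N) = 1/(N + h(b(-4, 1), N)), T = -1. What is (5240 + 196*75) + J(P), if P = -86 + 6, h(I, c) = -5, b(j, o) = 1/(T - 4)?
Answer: 1694899/85 ≈ 19940.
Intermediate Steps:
b(j, o) = -⅕ (b(j, o) = 1/(-1 - 4) = 1/(-5) = -⅕)
P = -80
J(N) = 1/(-5 + N) (J(N) = 1/(N - 5) = 1/(-5 + N))
(5240 + 196*75) + J(P) = (5240 + 196*75) + 1/(-5 - 80) = (5240 + 14700) + 1/(-85) = 19940 - 1/85 = 1694899/85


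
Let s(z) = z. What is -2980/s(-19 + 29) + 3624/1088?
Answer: -40075/136 ≈ -294.67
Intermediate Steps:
-2980/s(-19 + 29) + 3624/1088 = -2980/(-19 + 29) + 3624/1088 = -2980/10 + 3624*(1/1088) = -2980*⅒ + 453/136 = -298 + 453/136 = -40075/136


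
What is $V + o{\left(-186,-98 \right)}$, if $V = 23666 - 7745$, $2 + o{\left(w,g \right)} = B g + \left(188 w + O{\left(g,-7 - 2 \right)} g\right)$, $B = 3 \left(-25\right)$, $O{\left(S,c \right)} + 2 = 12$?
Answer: $-12679$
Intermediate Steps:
$O{\left(S,c \right)} = 10$ ($O{\left(S,c \right)} = -2 + 12 = 10$)
$B = -75$
$o{\left(w,g \right)} = -2 - 65 g + 188 w$ ($o{\left(w,g \right)} = -2 - \left(- 188 w + 65 g\right) = -2 - 65 g + 188 w$)
$V = 15921$
$V + o{\left(-186,-98 \right)} = 15921 - 28600 = -12679$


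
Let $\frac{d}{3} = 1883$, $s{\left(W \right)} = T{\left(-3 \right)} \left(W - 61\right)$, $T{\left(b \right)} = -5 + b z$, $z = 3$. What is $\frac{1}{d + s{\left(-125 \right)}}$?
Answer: $\frac{1}{8253} \approx 0.00012117$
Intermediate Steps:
$T{\left(b \right)} = -5 + 3 b$ ($T{\left(b \right)} = -5 + b 3 = -5 + 3 b$)
$s{\left(W \right)} = 854 - 14 W$ ($s{\left(W \right)} = \left(-5 + 3 \left(-3\right)\right) \left(W - 61\right) = \left(-5 - 9\right) \left(-61 + W\right) = - 14 \left(-61 + W\right) = 854 - 14 W$)
$d = 5649$ ($d = 3 \cdot 1883 = 5649$)
$\frac{1}{d + s{\left(-125 \right)}} = \frac{1}{5649 + \left(854 - -1750\right)} = \frac{1}{5649 + \left(854 + 1750\right)} = \frac{1}{5649 + 2604} = \frac{1}{8253}$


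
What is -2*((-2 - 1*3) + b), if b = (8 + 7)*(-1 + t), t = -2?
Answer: 100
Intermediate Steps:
b = -45 (b = (8 + 7)*(-1 - 2) = 15*(-3) = -45)
-2*((-2 - 1*3) + b) = -2*((-2 - 1*3) - 45) = -2*((-2 - 3) - 45) = -2*(-5 - 45) = -2*(-50) = 100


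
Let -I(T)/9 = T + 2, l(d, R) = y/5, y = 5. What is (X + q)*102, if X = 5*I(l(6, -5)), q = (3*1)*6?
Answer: -11934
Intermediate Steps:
q = 18 (q = 3*6 = 18)
l(d, R) = 1 (l(d, R) = 5/5 = 5*(1/5) = 1)
I(T) = -18 - 9*T (I(T) = -9*(T + 2) = -9*(2 + T) = -18 - 9*T)
X = -135 (X = 5*(-18 - 9*1) = 5*(-18 - 9) = 5*(-27) = -135)
(X + q)*102 = (-135 + 18)*102 = -117*102 = -11934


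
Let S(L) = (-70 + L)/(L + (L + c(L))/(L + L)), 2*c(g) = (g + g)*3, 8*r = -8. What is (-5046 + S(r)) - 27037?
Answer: -32154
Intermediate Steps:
r = -1 (r = (1/8)*(-8) = -1)
c(g) = 3*g (c(g) = ((g + g)*3)/2 = ((2*g)*3)/2 = (6*g)/2 = 3*g)
S(L) = (-70 + L)/(2 + L) (S(L) = (-70 + L)/(L + (L + 3*L)/(L + L)) = (-70 + L)/(L + (4*L)/((2*L))) = (-70 + L)/(L + (4*L)*(1/(2*L))) = (-70 + L)/(L + 2) = (-70 + L)/(2 + L))
(-5046 + S(r)) - 27037 = (-5046 + (-70 - 1)/(2 - 1)) - 27037 = (-5046 - 71/1) - 27037 = (-5046 + 1*(-71)) - 27037 = (-5046 - 71) - 27037 = -5117 - 27037 = -32154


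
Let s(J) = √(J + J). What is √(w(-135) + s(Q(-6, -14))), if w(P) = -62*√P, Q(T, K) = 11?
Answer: √(√22 - 186*I*√15) ≈ 19.04 - 18.917*I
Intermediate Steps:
s(J) = √2*√J (s(J) = √(2*J) = √2*√J)
√(w(-135) + s(Q(-6, -14))) = √(-186*I*√15 + √2*√11) = √(-186*I*√15 + √22) = √(√22 - 186*I*√15)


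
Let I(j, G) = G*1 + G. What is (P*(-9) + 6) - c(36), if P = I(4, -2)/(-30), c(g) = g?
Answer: -156/5 ≈ -31.200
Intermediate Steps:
I(j, G) = 2*G (I(j, G) = G + G = 2*G)
P = 2/15 (P = (2*(-2))/(-30) = -4*(-1/30) = 2/15 ≈ 0.13333)
(P*(-9) + 6) - c(36) = ((2/15)*(-9) + 6) - 1*36 = (-6/5 + 6) - 36 = 24/5 - 36 = -156/5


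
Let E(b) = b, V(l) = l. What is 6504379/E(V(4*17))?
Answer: 6504379/68 ≈ 95653.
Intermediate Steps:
6504379/E(V(4*17)) = 6504379/((4*17)) = 6504379/68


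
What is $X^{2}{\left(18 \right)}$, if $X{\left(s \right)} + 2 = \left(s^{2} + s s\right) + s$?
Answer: $440896$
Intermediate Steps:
$X{\left(s \right)} = -2 + s + 2 s^{2}$ ($X{\left(s \right)} = -2 + \left(\left(s^{2} + s s\right) + s\right) = -2 + \left(\left(s^{2} + s^{2}\right) + s\right) = -2 + \left(2 s^{2} + s\right) = -2 + \left(s + 2 s^{2}\right) = -2 + s + 2 s^{2}$)
$X^{2}{\left(18 \right)} = \left(-2 + 18 + 2 \cdot 18^{2}\right)^{2} = \left(-2 + 18 + 2 \cdot 324\right)^{2} = \left(-2 + 18 + 648\right)^{2} = 664^{2} = 440896$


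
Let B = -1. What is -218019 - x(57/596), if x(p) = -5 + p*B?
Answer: -129936287/596 ≈ -2.1801e+5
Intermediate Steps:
x(p) = -5 - p (x(p) = -5 + p*(-1) = -5 - p)
-218019 - x(57/596) = -218019 - (-5 - 57/596) = -218019 - 1*(-3037/596) = -218019 + 3037/596 = -129936287/596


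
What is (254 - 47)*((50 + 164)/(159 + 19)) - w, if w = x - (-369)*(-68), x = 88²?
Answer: 1566121/89 ≈ 17597.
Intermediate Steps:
x = 7744
w = -17348 (w = 7744 - (-369)*(-68) = 7744 - 1*25092 = 7744 - 25092 = -17348)
(254 - 47)*((50 + 164)/(159 + 19)) - w = (254 - 47)*((50 + 164)/(159 + 19)) - 1*(-17348) = 207*(214/178) + 17348 = 207*(214*(1/178)) + 17348 = 207*(107/89) + 17348 = 22149/89 + 17348 = 1566121/89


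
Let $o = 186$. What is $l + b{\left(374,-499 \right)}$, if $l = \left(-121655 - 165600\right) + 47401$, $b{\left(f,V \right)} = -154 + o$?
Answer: $-239822$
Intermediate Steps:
$b{\left(f,V \right)} = 32$ ($b{\left(f,V \right)} = -154 + 186 = 32$)
$l = -239854$ ($l = -287255 + 47401 = -239854$)
$l + b{\left(374,-499 \right)} = -239854 + 32 = -239822$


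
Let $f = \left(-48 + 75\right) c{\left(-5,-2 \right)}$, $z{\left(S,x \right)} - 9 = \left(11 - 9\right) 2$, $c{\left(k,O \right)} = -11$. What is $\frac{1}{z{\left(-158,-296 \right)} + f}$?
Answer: $- \frac{1}{284} \approx -0.0035211$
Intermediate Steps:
$z{\left(S,x \right)} = 13$ ($z{\left(S,x \right)} = 9 + \left(11 - 9\right) 2 = 9 + 2 \cdot 2 = 9 + 4 = 13$)
$f = -297$ ($f = \left(-48 + 75\right) \left(-11\right) = 27 \left(-11\right) = -297$)
$\frac{1}{z{\left(-158,-296 \right)} + f} = \frac{1}{13 - 297} = \frac{1}{-284} = - \frac{1}{284}$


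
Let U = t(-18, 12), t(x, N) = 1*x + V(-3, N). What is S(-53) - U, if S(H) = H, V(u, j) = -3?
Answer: -32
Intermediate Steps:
t(x, N) = -3 + x (t(x, N) = 1*x - 3 = x - 3 = -3 + x)
U = -21 (U = -3 - 18 = -21)
S(-53) - U = -53 - 1*(-21) = -53 + 21 = -32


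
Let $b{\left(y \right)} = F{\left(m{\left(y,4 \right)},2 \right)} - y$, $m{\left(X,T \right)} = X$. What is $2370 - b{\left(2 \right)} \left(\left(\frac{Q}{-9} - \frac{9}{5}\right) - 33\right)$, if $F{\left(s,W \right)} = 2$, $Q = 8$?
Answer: $2370$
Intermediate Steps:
$b{\left(y \right)} = 2 - y$
$2370 - b{\left(2 \right)} \left(\left(\frac{Q}{-9} - \frac{9}{5}\right) - 33\right) = 2370 - \left(2 - 2\right) \left(\left(\frac{8}{-9} - \frac{9}{5}\right) - 33\right) = 2370 - \left(2 - 2\right) \left(\left(8 \left(- \frac{1}{9}\right) - \frac{9}{5}\right) - 33\right) = 2370 - 0 \left(\left(- \frac{8}{9} - \frac{9}{5}\right) - 33\right) = 2370 - 0 \left(- \frac{121}{45} - 33\right) = 2370 - 0 \left(- \frac{1606}{45}\right) = 2370 - 0 = 2370 + 0 = 2370$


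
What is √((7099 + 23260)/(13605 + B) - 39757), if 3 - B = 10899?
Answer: I*√661409746/129 ≈ 199.36*I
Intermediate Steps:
B = -10896 (B = 3 - 1*10899 = 3 - 10899 = -10896)
√((7099 + 23260)/(13605 + B) - 39757) = √((7099 + 23260)/(13605 - 10896) - 39757) = √(30359/2709 - 39757) = √(30359*(1/2709) - 39757) = √(4337/387 - 39757) = √(-15381622/387) = I*√661409746/129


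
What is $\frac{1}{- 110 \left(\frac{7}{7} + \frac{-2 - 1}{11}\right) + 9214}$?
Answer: $\frac{1}{9134} \approx 0.00010948$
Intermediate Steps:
$\frac{1}{- 110 \left(\frac{7}{7} + \frac{-2 - 1}{11}\right) + 9214} = \frac{1}{- 110 \left(7 \cdot \frac{1}{7} - \frac{3}{11}\right) + 9214} = \frac{1}{- 110 \left(1 - \frac{3}{11}\right) + 9214} = \frac{1}{\left(-110\right) \frac{8}{11} + 9214} = \frac{1}{-80 + 9214} = \frac{1}{9134}$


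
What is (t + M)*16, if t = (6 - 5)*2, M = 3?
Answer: 80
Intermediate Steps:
t = 2 (t = 1*2 = 2)
(t + M)*16 = (2 + 3)*16 = 5*16 = 80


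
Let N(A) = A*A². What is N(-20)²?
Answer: 64000000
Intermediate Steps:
N(A) = A³
N(-20)² = ((-20)³)² = (-8000)² = 64000000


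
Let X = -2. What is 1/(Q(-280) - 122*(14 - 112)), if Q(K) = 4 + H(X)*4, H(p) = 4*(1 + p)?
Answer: 1/11944 ≈ 8.3724e-5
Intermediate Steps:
H(p) = 4 + 4*p
Q(K) = -12 (Q(K) = 4 + (4 + 4*(-2))*4 = 4 + (4 - 8)*4 = 4 - 4*4 = 4 - 16 = -12)
1/(Q(-280) - 122*(14 - 112)) = 1/(-12 - 122*(14 - 112)) = 1/(-12 - 122*(-98)) = 1/(-12 + 11956) = 1/11944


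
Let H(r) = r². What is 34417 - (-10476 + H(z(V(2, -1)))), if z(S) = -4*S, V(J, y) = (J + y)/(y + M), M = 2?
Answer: 44877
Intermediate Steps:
V(J, y) = (J + y)/(2 + y) (V(J, y) = (J + y)/(y + 2) = (J + y)/(2 + y))
34417 - (-10476 + H(z(V(2, -1)))) = 34417 - (-10476 + (-4*(2 - 1)/(2 - 1))²) = 34417 - (-10476 + (-4/1)²) = 34417 - (-10476 + (-4)²) = 34417 - (-10476 + 16) = 34417 - 1*(-10460) = 34417 + 10460 = 44877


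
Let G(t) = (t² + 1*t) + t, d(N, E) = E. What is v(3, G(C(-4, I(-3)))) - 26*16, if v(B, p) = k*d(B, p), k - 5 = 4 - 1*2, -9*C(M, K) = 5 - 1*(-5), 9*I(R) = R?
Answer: -34256/81 ≈ -422.91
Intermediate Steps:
I(R) = R/9
C(M, K) = -10/9 (C(M, K) = -(5 - 1*(-5))/9 = -(5 + 5)/9 = -⅑*10 = -10/9)
k = 7 (k = 5 + (4 - 1*2) = 5 + (4 - 2) = 5 + 2 = 7)
G(t) = t² + 2*t (G(t) = (t² + t) + t = (t + t²) + t = t² + 2*t)
v(B, p) = 7*p
v(3, G(C(-4, I(-3)))) - 26*16 = 7*(-10*(2 - 10/9)/9) - 26*16 = 7*(-10/9*8/9) - 416 = 7*(-80/81) - 416 = -560/81 - 416 = -34256/81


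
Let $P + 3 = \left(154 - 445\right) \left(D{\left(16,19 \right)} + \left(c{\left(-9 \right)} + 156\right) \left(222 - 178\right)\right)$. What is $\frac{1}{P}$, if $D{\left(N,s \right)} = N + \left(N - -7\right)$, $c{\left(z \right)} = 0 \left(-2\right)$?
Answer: $- \frac{1}{2008776} \approx -4.9782 \cdot 10^{-7}$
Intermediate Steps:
$c{\left(z \right)} = 0$
$D{\left(N,s \right)} = 7 + 2 N$ ($D{\left(N,s \right)} = N + \left(N + 7\right) = N + \left(7 + N\right) = 7 + 2 N$)
$P = -2008776$ ($P = -3 + \left(154 - 445\right) \left(\left(7 + 2 \cdot 16\right) + \left(0 + 156\right) \left(222 - 178\right)\right) = -3 - 291 \left(\left(7 + 32\right) + 156 \cdot 44\right) = -3 - 291 \left(39 + 6864\right) = -3 - 2008773 = -2008776$)
$\frac{1}{P} = \frac{1}{-2008776} = - \frac{1}{2008776}$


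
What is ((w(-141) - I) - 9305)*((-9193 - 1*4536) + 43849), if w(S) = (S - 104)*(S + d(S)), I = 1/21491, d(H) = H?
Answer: 38699363752080/21491 ≈ 1.8007e+9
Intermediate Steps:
I = 1/21491 ≈ 4.6531e-5
w(S) = 2*S*(-104 + S) (w(S) = (S - 104)*(S + S) = (-104 + S)*(2*S) = 2*S*(-104 + S))
((w(-141) - I) - 9305)*((-9193 - 1*4536) + 43849) = ((2*(-141)*(-104 - 141) - 1*1/21491) - 9305)*((-9193 - 1*4536) + 43849) = ((2*(-141)*(-245) - 1/21491) - 9305)*((-9193 - 4536) + 43849) = ((69090 - 1/21491) - 9305)*(-13729 + 43849) = (1484813189/21491 - 9305)*30120 = (1284839434/21491)*30120 = 38699363752080/21491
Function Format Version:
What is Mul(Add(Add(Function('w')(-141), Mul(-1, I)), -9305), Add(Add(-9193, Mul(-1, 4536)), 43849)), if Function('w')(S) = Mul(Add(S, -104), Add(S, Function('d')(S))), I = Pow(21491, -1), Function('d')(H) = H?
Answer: Rational(38699363752080, 21491) ≈ 1.8007e+9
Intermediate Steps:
I = Rational(1, 21491) ≈ 4.6531e-5
Function('w')(S) = Mul(2, S, Add(-104, S)) (Function('w')(S) = Mul(Add(S, -104), Add(S, S)) = Mul(Add(-104, S), Mul(2, S)) = Mul(2, S, Add(-104, S)))
Mul(Add(Add(Function('w')(-141), Mul(-1, I)), -9305), Add(Add(-9193, Mul(-1, 4536)), 43849)) = Mul(Add(Add(Mul(2, -141, Add(-104, -141)), Mul(-1, Rational(1, 21491))), -9305), Add(Add(-9193, Mul(-1, 4536)), 43849)) = Mul(Add(Add(Mul(2, -141, -245), Rational(-1, 21491)), -9305), Add(Add(-9193, -4536), 43849)) = Mul(Add(Add(69090, Rational(-1, 21491)), -9305), Add(-13729, 43849)) = Mul(Add(Rational(1484813189, 21491), -9305), 30120) = Mul(Rational(1284839434, 21491), 30120) = Rational(38699363752080, 21491)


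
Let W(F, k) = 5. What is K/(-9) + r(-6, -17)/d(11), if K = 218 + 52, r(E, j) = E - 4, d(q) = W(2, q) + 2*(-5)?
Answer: -28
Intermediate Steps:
d(q) = -5 (d(q) = 5 + 2*(-5) = 5 - 10 = -5)
r(E, j) = -4 + E
K = 270
K/(-9) + r(-6, -17)/d(11) = 270/(-9) + (-4 - 6)/(-5) = 270*(-⅑) - 10*(-⅕) = -30 + 2 = -28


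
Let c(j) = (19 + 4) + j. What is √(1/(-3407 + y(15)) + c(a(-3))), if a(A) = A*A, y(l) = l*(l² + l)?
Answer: √1192161/193 ≈ 5.6573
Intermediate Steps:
y(l) = l*(l + l²)
a(A) = A²
c(j) = 23 + j
√(1/(-3407 + y(15)) + c(a(-3))) = √(1/(-3407 + 15²*(1 + 15)) + (23 + (-3)²)) = √(1/(-3407 + 225*16) + (23 + 9)) = √(1/(-3407 + 3600) + 32) = √(1/193 + 32) = √(6177/193) = √1192161/193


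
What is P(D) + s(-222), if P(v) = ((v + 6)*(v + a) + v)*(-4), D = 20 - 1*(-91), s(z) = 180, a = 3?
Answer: -53616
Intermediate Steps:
D = 111 (D = 20 + 91 = 111)
P(v) = -4*v - 4*(3 + v)*(6 + v) (P(v) = ((v + 6)*(v + 3) + v)*(-4) = ((6 + v)*(3 + v) + v)*(-4) = ((3 + v)*(6 + v) + v)*(-4) = (v + (3 + v)*(6 + v))*(-4) = -4*v - 4*(3 + v)*(6 + v))
P(D) + s(-222) = (-72 - 40*111 - 4*111²) + 180 = (-72 - 4440 - 4*12321) + 180 = (-72 - 4440 - 49284) + 180 = -53796 + 180 = -53616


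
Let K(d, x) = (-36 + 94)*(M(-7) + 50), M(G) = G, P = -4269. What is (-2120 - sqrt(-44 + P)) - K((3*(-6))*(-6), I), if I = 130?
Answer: -4614 - I*sqrt(4313) ≈ -4614.0 - 65.673*I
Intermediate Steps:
K(d, x) = 2494 (K(d, x) = (-36 + 94)*(-7 + 50) = 58*43 = 2494)
(-2120 - sqrt(-44 + P)) - K((3*(-6))*(-6), I) = (-2120 - sqrt(-44 - 4269)) - 1*2494 = (-2120 - sqrt(-4313)) - 2494 = (-2120 - I*sqrt(4313)) - 2494 = -4614 - I*sqrt(4313)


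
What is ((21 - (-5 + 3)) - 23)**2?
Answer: 0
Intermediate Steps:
((21 - (-5 + 3)) - 23)**2 = ((21 - 1*(-2)) - 23)**2 = ((21 + 2) - 23)**2 = (23 - 23)**2 = 0**2 = 0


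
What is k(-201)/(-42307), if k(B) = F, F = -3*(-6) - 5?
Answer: -13/42307 ≈ -0.00030728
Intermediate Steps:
F = 13 (F = 18 - 5 = 13)
k(B) = 13
k(-201)/(-42307) = 13/(-42307) = 13*(-1/42307) = -13/42307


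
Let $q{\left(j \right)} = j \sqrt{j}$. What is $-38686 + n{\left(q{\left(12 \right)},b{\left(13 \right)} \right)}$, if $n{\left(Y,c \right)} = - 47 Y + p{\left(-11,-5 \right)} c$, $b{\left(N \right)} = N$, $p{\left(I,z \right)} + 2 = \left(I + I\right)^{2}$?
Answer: $-32420 - 1128 \sqrt{3} \approx -34374.0$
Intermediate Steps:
$p{\left(I,z \right)} = -2 + 4 I^{2}$ ($p{\left(I,z \right)} = -2 + \left(I + I\right)^{2} = -2 + \left(2 I\right)^{2} = -2 + 4 I^{2}$)
$q{\left(j \right)} = j^{\frac{3}{2}}$
$n{\left(Y,c \right)} = - 47 Y + 482 c$ ($n{\left(Y,c \right)} = - 47 Y + \left(-2 + 4 \left(-11\right)^{2}\right) c = - 47 Y + \left(-2 + 4 \cdot 121\right) c = - 47 Y + \left(-2 + 484\right) c = - 47 Y + 482 c$)
$-38686 + n{\left(q{\left(12 \right)},b{\left(13 \right)} \right)} = -38686 + \left(- 47 \cdot 12^{\frac{3}{2}} + 482 \cdot 13\right) = -38686 + \left(- 47 \cdot 24 \sqrt{3} + 6266\right) = -38686 + \left(- 1128 \sqrt{3} + 6266\right) = -38686 + \left(6266 - 1128 \sqrt{3}\right) = -32420 - 1128 \sqrt{3}$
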